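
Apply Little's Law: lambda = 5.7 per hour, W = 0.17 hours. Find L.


L = lambda * W = 5.7 * 0.17 = 0.97

0.97


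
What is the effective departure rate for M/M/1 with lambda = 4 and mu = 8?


For a stable queue (lambda < mu), throughput = lambda = 4 per hour

4 per hour


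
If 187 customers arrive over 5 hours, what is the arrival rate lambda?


lambda = total arrivals / time = 187 / 5 = 37.4 per hour

37.4 per hour


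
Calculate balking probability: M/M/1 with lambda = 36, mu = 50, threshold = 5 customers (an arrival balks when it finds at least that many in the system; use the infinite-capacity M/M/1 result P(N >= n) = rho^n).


P(N >= 5) = rho^5 = (36/50)^5 = 0.1935

0.1935


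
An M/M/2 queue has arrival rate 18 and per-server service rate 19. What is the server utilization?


rho = lambda/(c*mu) = 18/(2*19) = 0.4737

0.4737


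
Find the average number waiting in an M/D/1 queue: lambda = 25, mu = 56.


M/D/1: Lq = rho^2 / (2*(1-rho)) where rho = 25/56; Lq = 0.18

0.18


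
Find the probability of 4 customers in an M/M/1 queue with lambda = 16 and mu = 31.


rho = 16/31; P(n) = (1-rho)*rho^n = (1-16/31)*(16/31)^4 = 0.0343

0.0343


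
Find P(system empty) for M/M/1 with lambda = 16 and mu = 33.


P0 = 1 - rho = 1 - 16/33 = 0.5152

0.5152


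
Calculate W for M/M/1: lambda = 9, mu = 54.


W = 1/(mu - lambda) = 1/(54 - 9) = 0.0222 hours

0.0222 hours


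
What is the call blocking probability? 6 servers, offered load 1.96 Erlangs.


B(N,A) = (A^N/N!) / sum(A^k/k!, k=0..N) with N=6, A=1.96 = 0.0111

0.0111


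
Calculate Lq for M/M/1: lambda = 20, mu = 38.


rho = 20/38; Lq = rho^2/(1-rho) = 0.58

0.58


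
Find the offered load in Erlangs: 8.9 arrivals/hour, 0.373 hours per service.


Offered load a = lambda * E[S] = 8.9 * 0.373 = 3.32 Erlangs

3.32 Erlangs


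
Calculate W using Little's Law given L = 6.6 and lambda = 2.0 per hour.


W = L / lambda = 6.6 / 2.0 = 3.3 hours

3.3 hours


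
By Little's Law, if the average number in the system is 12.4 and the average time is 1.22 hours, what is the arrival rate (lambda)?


lambda = L / W = 12.4 / 1.22 = 10.16 per hour

10.16 per hour


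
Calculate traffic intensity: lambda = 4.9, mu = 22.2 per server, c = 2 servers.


rho = lambda / (c * mu) = 4.9 / (2 * 22.2) = 0.1104

0.1104


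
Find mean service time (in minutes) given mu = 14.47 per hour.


Mean service time = 60/mu = 60/14.47 = 4.15 minutes

4.15 minutes


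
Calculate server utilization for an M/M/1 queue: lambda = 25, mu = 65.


rho = lambda/mu = 25/65 = 0.3846

0.3846


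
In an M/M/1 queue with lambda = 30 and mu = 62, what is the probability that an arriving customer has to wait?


P(wait) = rho = lambda/mu = 30/62 = 0.4839

0.4839


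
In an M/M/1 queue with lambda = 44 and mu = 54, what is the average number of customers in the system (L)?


rho = 44/54; L = rho/(1-rho) = 4.4

4.4


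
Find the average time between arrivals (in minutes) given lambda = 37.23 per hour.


Mean interarrival time = 60/lambda = 60/37.23 = 1.61 minutes

1.61 minutes


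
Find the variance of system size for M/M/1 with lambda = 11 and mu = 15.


rho = 11/15; Var(N) = rho/(1-rho)^2 = 10.31

10.31


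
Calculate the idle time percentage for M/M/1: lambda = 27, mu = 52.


Idle fraction = (1 - rho) * 100 = (1 - 27/52) * 100 = 48.1%

48.1%


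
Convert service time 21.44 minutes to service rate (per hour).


mu = 60 / avg_service_time = 60 / 21.44 = 2.8 per hour

2.8 per hour


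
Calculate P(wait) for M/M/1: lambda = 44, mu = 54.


P(wait) = rho = lambda/mu = 44/54 = 0.8148

0.8148


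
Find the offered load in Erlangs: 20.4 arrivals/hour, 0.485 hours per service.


Offered load a = lambda * E[S] = 20.4 * 0.485 = 9.89 Erlangs

9.89 Erlangs


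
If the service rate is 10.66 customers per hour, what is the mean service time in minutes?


Mean service time = 60/mu = 60/10.66 = 5.63 minutes

5.63 minutes


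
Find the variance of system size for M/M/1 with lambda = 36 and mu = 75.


rho = 36/75; Var(N) = rho/(1-rho)^2 = 1.78

1.78


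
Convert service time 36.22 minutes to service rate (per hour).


mu = 60 / avg_service_time = 60 / 36.22 = 1.66 per hour

1.66 per hour


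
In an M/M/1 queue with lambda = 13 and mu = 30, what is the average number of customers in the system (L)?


rho = 13/30; L = rho/(1-rho) = 0.76

0.76


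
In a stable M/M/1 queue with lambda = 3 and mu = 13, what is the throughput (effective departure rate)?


For a stable queue (lambda < mu), throughput = lambda = 3 per hour

3 per hour


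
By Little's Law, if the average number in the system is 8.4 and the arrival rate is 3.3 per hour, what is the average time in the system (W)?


W = L / lambda = 8.4 / 3.3 = 2.5455 hours

2.5455 hours


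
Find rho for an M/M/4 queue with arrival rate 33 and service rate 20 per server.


rho = lambda/(c*mu) = 33/(4*20) = 0.4125

0.4125


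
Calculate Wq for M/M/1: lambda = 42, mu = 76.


rho = 42/76; Wq = rho/(mu - lambda) = 0.0163 hours

0.0163 hours


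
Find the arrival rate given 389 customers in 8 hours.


lambda = total arrivals / time = 389 / 8 = 48.63 per hour

48.63 per hour


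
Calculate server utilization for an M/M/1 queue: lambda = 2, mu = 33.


rho = lambda/mu = 2/33 = 0.0606

0.0606


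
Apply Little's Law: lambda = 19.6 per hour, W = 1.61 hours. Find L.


L = lambda * W = 19.6 * 1.61 = 31.56

31.56


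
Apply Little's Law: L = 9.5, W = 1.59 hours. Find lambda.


lambda = L / W = 9.5 / 1.59 = 5.97 per hour

5.97 per hour


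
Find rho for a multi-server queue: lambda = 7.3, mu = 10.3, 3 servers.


rho = lambda / (c * mu) = 7.3 / (3 * 10.3) = 0.2362

0.2362


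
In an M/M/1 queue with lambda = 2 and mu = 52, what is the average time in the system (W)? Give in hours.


W = 1/(mu - lambda) = 1/(52 - 2) = 0.02 hours

0.02 hours


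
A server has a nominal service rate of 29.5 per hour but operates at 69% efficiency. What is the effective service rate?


Effective rate = mu * efficiency = 29.5 * 0.69 = 20.36 per hour

20.36 per hour


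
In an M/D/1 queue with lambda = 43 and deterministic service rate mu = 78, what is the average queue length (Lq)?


M/D/1: Lq = rho^2 / (2*(1-rho)) where rho = 43/78; Lq = 0.34

0.34


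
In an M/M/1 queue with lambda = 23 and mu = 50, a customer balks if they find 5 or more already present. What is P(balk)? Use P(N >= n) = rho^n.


P(N >= 5) = rho^5 = (23/50)^5 = 0.0206

0.0206


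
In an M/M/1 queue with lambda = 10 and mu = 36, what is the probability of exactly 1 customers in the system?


rho = 10/36; P(n) = (1-rho)*rho^n = (1-10/36)*(10/36)^1 = 0.2006

0.2006


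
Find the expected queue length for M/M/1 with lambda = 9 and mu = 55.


rho = 9/55; Lq = rho^2/(1-rho) = 0.03

0.03


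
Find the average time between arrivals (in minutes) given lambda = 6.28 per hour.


Mean interarrival time = 60/lambda = 60/6.28 = 9.55 minutes

9.55 minutes


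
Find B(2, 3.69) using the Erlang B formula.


B(N,A) = (A^N/N!) / sum(A^k/k!, k=0..N) with N=2, A=3.69 = 0.5921

0.5921


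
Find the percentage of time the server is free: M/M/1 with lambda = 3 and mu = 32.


Idle fraction = (1 - rho) * 100 = (1 - 3/32) * 100 = 90.6%

90.6%


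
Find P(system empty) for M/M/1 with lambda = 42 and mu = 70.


P0 = 1 - rho = 1 - 42/70 = 0.4

0.4


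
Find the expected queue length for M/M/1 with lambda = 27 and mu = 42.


rho = 27/42; Lq = rho^2/(1-rho) = 1.16

1.16


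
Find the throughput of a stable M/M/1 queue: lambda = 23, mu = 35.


For a stable queue (lambda < mu), throughput = lambda = 23 per hour

23 per hour


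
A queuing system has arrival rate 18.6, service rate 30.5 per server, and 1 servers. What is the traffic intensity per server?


rho = lambda / (c * mu) = 18.6 / (1 * 30.5) = 0.6098

0.6098


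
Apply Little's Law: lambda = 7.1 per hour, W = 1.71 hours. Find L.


L = lambda * W = 7.1 * 1.71 = 12.14

12.14


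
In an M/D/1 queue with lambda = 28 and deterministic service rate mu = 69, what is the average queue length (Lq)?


M/D/1: Lq = rho^2 / (2*(1-rho)) where rho = 28/69; Lq = 0.14

0.14


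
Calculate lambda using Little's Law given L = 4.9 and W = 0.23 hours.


lambda = L / W = 4.9 / 0.23 = 21.3 per hour

21.3 per hour


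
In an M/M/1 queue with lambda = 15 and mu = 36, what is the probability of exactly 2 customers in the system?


rho = 15/36; P(n) = (1-rho)*rho^n = (1-15/36)*(15/36)^2 = 0.1013

0.1013


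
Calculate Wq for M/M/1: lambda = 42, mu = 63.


rho = 42/63; Wq = rho/(mu - lambda) = 0.0317 hours

0.0317 hours


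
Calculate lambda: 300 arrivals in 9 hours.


lambda = total arrivals / time = 300 / 9 = 33.33 per hour

33.33 per hour


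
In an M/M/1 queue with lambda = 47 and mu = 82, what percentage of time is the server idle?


Idle fraction = (1 - rho) * 100 = (1 - 47/82) * 100 = 42.7%

42.7%


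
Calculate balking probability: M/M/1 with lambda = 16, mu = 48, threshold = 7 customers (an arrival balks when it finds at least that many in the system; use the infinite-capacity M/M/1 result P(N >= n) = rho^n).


P(N >= 7) = rho^7 = (16/48)^7 = 0.0005

0.0005


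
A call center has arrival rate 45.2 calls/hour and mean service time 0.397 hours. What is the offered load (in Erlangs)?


Offered load a = lambda * E[S] = 45.2 * 0.397 = 17.94 Erlangs

17.94 Erlangs


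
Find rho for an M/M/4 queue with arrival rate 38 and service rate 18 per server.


rho = lambda/(c*mu) = 38/(4*18) = 0.5278

0.5278


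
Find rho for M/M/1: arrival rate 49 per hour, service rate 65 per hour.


rho = lambda/mu = 49/65 = 0.7538

0.7538


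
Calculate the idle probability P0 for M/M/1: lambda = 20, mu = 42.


P0 = 1 - rho = 1 - 20/42 = 0.5238

0.5238


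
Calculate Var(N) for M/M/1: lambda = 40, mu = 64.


rho = 40/64; Var(N) = rho/(1-rho)^2 = 4.44

4.44


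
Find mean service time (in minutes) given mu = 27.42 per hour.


Mean service time = 60/mu = 60/27.42 = 2.19 minutes

2.19 minutes


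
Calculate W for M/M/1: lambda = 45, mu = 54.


W = 1/(mu - lambda) = 1/(54 - 45) = 0.1111 hours

0.1111 hours


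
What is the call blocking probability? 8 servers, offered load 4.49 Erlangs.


B(N,A) = (A^N/N!) / sum(A^k/k!, k=0..N) with N=8, A=4.49 = 0.0479

0.0479


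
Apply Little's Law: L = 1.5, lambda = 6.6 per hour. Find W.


W = L / lambda = 1.5 / 6.6 = 0.2273 hours

0.2273 hours


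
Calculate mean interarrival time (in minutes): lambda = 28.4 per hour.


Mean interarrival time = 60/lambda = 60/28.4 = 2.11 minutes

2.11 minutes


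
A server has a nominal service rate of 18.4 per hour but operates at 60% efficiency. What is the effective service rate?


Effective rate = mu * efficiency = 18.4 * 0.6 = 11.04 per hour

11.04 per hour


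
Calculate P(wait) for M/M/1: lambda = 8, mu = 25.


P(wait) = rho = lambda/mu = 8/25 = 0.32

0.32


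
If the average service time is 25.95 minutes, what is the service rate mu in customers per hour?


mu = 60 / avg_service_time = 60 / 25.95 = 2.31 per hour

2.31 per hour


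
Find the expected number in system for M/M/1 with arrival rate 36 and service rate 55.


rho = 36/55; L = rho/(1-rho) = 1.89

1.89


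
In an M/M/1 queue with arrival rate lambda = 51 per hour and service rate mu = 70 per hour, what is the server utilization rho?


rho = lambda/mu = 51/70 = 0.7286

0.7286


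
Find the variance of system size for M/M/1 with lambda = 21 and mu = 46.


rho = 21/46; Var(N) = rho/(1-rho)^2 = 1.55

1.55


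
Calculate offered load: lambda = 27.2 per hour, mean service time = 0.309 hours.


Offered load a = lambda * E[S] = 27.2 * 0.309 = 8.4 Erlangs

8.4 Erlangs


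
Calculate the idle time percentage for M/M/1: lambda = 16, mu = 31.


Idle fraction = (1 - rho) * 100 = (1 - 16/31) * 100 = 48.4%

48.4%


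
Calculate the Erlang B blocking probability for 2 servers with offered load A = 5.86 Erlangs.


B(N,A) = (A^N/N!) / sum(A^k/k!, k=0..N) with N=2, A=5.86 = 0.7145

0.7145


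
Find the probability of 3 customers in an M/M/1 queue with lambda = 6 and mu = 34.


rho = 6/34; P(n) = (1-rho)*rho^n = (1-6/34)*(6/34)^3 = 0.0045

0.0045


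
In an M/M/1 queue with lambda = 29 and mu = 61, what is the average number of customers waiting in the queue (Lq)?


rho = 29/61; Lq = rho^2/(1-rho) = 0.43

0.43


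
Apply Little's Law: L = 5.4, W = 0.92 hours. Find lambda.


lambda = L / W = 5.4 / 0.92 = 5.87 per hour

5.87 per hour


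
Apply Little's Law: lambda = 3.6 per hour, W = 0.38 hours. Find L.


L = lambda * W = 3.6 * 0.38 = 1.37

1.37


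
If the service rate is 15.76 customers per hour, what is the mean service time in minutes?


Mean service time = 60/mu = 60/15.76 = 3.81 minutes

3.81 minutes


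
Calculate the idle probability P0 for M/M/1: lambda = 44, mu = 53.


P0 = 1 - rho = 1 - 44/53 = 0.1698

0.1698


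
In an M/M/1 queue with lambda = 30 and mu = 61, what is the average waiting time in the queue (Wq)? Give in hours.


rho = 30/61; Wq = rho/(mu - lambda) = 0.0159 hours

0.0159 hours


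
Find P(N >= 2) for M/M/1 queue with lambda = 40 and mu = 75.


P(N >= 2) = rho^2 = (40/75)^2 = 0.2844

0.2844


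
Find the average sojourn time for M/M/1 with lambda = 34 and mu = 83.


W = 1/(mu - lambda) = 1/(83 - 34) = 0.0204 hours

0.0204 hours


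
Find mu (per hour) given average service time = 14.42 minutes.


mu = 60 / avg_service_time = 60 / 14.42 = 4.16 per hour

4.16 per hour


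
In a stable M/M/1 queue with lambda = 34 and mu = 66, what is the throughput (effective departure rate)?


For a stable queue (lambda < mu), throughput = lambda = 34 per hour

34 per hour


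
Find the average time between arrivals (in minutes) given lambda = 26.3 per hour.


Mean interarrival time = 60/lambda = 60/26.3 = 2.28 minutes

2.28 minutes


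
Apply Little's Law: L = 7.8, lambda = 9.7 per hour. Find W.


W = L / lambda = 7.8 / 9.7 = 0.8041 hours

0.8041 hours


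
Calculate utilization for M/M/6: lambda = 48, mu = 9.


rho = lambda/(c*mu) = 48/(6*9) = 0.8889

0.8889


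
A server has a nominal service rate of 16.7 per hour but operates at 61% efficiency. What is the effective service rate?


Effective rate = mu * efficiency = 16.7 * 0.61 = 10.19 per hour

10.19 per hour


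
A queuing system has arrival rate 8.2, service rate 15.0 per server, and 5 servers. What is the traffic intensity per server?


rho = lambda / (c * mu) = 8.2 / (5 * 15.0) = 0.1093

0.1093


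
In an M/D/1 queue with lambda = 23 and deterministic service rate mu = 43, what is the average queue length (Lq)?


M/D/1: Lq = rho^2 / (2*(1-rho)) where rho = 23/43; Lq = 0.31

0.31


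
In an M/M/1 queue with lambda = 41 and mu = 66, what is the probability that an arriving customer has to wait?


P(wait) = rho = lambda/mu = 41/66 = 0.6212

0.6212


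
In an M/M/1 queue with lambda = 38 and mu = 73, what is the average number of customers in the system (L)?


rho = 38/73; L = rho/(1-rho) = 1.09

1.09


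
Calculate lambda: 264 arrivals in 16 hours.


lambda = total arrivals / time = 264 / 16 = 16.5 per hour

16.5 per hour


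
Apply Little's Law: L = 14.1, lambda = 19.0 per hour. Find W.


W = L / lambda = 14.1 / 19.0 = 0.7421 hours

0.7421 hours


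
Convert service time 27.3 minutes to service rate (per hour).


mu = 60 / avg_service_time = 60 / 27.3 = 2.2 per hour

2.2 per hour


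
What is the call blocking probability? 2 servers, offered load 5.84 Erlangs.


B(N,A) = (A^N/N!) / sum(A^k/k!, k=0..N) with N=2, A=5.84 = 0.7137

0.7137


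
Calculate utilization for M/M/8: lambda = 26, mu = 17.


rho = lambda/(c*mu) = 26/(8*17) = 0.1912

0.1912


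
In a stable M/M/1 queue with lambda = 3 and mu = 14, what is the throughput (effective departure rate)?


For a stable queue (lambda < mu), throughput = lambda = 3 per hour

3 per hour


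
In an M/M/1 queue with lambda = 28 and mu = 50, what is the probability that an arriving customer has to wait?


P(wait) = rho = lambda/mu = 28/50 = 0.56

0.56


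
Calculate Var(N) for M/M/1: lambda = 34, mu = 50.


rho = 34/50; Var(N) = rho/(1-rho)^2 = 6.64

6.64


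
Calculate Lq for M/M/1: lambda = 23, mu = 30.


rho = 23/30; Lq = rho^2/(1-rho) = 2.52

2.52


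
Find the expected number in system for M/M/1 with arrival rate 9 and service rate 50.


rho = 9/50; L = rho/(1-rho) = 0.22

0.22


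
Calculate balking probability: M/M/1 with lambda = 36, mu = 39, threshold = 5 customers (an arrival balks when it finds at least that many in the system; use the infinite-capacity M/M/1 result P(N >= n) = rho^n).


P(N >= 5) = rho^5 = (36/39)^5 = 0.6702

0.6702


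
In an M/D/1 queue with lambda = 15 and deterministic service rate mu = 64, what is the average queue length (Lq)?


M/D/1: Lq = rho^2 / (2*(1-rho)) where rho = 15/64; Lq = 0.04

0.04


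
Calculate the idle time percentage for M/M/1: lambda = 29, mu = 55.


Idle fraction = (1 - rho) * 100 = (1 - 29/55) * 100 = 47.3%

47.3%


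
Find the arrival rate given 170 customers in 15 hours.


lambda = total arrivals / time = 170 / 15 = 11.33 per hour

11.33 per hour


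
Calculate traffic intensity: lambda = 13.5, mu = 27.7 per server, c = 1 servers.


rho = lambda / (c * mu) = 13.5 / (1 * 27.7) = 0.4874

0.4874


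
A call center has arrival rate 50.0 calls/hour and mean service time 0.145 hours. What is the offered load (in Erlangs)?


Offered load a = lambda * E[S] = 50.0 * 0.145 = 7.25 Erlangs

7.25 Erlangs


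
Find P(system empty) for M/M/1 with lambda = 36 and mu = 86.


P0 = 1 - rho = 1 - 36/86 = 0.5814

0.5814


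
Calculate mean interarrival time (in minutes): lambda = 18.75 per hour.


Mean interarrival time = 60/lambda = 60/18.75 = 3.2 minutes

3.2 minutes


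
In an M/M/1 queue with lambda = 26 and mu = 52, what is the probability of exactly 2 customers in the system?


rho = 26/52; P(n) = (1-rho)*rho^n = (1-26/52)*(26/52)^2 = 0.125

0.125


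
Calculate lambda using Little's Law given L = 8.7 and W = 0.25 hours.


lambda = L / W = 8.7 / 0.25 = 34.8 per hour

34.8 per hour


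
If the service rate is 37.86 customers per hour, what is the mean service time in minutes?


Mean service time = 60/mu = 60/37.86 = 1.58 minutes

1.58 minutes


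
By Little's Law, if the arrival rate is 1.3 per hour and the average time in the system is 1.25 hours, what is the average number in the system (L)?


L = lambda * W = 1.3 * 1.25 = 1.63

1.63


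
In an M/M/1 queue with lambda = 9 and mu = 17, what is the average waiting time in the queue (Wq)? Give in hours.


rho = 9/17; Wq = rho/(mu - lambda) = 0.0662 hours

0.0662 hours


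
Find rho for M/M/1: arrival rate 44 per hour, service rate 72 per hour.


rho = lambda/mu = 44/72 = 0.6111

0.6111


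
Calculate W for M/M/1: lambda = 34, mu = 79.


W = 1/(mu - lambda) = 1/(79 - 34) = 0.0222 hours

0.0222 hours


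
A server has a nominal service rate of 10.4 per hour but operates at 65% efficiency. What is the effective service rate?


Effective rate = mu * efficiency = 10.4 * 0.65 = 6.76 per hour

6.76 per hour


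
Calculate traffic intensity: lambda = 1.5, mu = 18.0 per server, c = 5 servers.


rho = lambda / (c * mu) = 1.5 / (5 * 18.0) = 0.0167

0.0167


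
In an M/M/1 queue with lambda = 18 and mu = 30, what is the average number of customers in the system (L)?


rho = 18/30; L = rho/(1-rho) = 1.5

1.5


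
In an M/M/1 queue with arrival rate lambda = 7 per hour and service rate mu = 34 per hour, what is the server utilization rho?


rho = lambda/mu = 7/34 = 0.2059

0.2059


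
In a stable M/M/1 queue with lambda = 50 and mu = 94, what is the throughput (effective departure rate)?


For a stable queue (lambda < mu), throughput = lambda = 50 per hour

50 per hour


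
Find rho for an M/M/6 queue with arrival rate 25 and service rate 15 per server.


rho = lambda/(c*mu) = 25/(6*15) = 0.2778

0.2778


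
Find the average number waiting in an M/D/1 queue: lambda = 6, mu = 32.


M/D/1: Lq = rho^2 / (2*(1-rho)) where rho = 6/32; Lq = 0.02

0.02


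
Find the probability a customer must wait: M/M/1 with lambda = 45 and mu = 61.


P(wait) = rho = lambda/mu = 45/61 = 0.7377

0.7377


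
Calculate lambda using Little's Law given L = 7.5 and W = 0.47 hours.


lambda = L / W = 7.5 / 0.47 = 15.96 per hour

15.96 per hour


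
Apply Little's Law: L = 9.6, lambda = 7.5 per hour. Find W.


W = L / lambda = 9.6 / 7.5 = 1.28 hours

1.28 hours


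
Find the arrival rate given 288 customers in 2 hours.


lambda = total arrivals / time = 288 / 2 = 144.0 per hour

144.0 per hour


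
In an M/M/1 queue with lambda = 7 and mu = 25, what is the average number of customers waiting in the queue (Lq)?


rho = 7/25; Lq = rho^2/(1-rho) = 0.11

0.11


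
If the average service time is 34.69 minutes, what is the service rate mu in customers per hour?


mu = 60 / avg_service_time = 60 / 34.69 = 1.73 per hour

1.73 per hour


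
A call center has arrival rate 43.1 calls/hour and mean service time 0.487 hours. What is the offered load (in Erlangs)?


Offered load a = lambda * E[S] = 43.1 * 0.487 = 20.99 Erlangs

20.99 Erlangs


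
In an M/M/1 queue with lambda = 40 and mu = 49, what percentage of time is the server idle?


Idle fraction = (1 - rho) * 100 = (1 - 40/49) * 100 = 18.4%

18.4%


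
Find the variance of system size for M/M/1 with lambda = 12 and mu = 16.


rho = 12/16; Var(N) = rho/(1-rho)^2 = 12.0

12.0


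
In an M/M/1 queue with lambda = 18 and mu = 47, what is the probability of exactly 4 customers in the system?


rho = 18/47; P(n) = (1-rho)*rho^n = (1-18/47)*(18/47)^4 = 0.0133

0.0133


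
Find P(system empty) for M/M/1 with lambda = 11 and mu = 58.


P0 = 1 - rho = 1 - 11/58 = 0.8103

0.8103


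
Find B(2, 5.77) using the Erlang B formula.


B(N,A) = (A^N/N!) / sum(A^k/k!, k=0..N) with N=2, A=5.77 = 0.7109

0.7109


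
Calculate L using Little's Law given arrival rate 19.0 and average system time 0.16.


L = lambda * W = 19.0 * 0.16 = 3.04

3.04


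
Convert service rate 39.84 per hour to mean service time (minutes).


Mean service time = 60/mu = 60/39.84 = 1.51 minutes

1.51 minutes


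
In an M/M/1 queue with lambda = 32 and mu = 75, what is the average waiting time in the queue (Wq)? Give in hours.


rho = 32/75; Wq = rho/(mu - lambda) = 0.0099 hours

0.0099 hours


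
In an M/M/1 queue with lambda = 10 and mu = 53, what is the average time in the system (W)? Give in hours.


W = 1/(mu - lambda) = 1/(53 - 10) = 0.0233 hours

0.0233 hours


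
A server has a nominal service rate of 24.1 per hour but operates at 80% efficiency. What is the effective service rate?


Effective rate = mu * efficiency = 24.1 * 0.8 = 19.28 per hour

19.28 per hour


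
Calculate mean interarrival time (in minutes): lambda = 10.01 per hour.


Mean interarrival time = 60/lambda = 60/10.01 = 5.99 minutes

5.99 minutes


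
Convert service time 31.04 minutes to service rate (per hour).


mu = 60 / avg_service_time = 60 / 31.04 = 1.93 per hour

1.93 per hour


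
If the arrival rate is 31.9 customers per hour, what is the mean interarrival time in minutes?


Mean interarrival time = 60/lambda = 60/31.9 = 1.88 minutes

1.88 minutes


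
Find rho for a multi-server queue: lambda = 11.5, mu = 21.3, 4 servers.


rho = lambda / (c * mu) = 11.5 / (4 * 21.3) = 0.135

0.135


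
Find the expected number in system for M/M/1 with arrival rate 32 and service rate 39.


rho = 32/39; L = rho/(1-rho) = 4.57

4.57


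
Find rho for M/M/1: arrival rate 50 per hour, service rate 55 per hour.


rho = lambda/mu = 50/55 = 0.9091

0.9091


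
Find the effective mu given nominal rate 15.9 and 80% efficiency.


Effective rate = mu * efficiency = 15.9 * 0.8 = 12.72 per hour

12.72 per hour


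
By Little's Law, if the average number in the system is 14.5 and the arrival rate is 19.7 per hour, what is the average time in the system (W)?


W = L / lambda = 14.5 / 19.7 = 0.736 hours

0.736 hours


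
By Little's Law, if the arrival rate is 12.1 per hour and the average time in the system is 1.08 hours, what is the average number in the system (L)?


L = lambda * W = 12.1 * 1.08 = 13.07

13.07


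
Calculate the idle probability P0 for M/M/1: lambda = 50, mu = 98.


P0 = 1 - rho = 1 - 50/98 = 0.4898

0.4898


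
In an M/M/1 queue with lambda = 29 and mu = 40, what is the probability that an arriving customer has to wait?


P(wait) = rho = lambda/mu = 29/40 = 0.725

0.725


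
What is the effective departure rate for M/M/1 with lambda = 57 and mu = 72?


For a stable queue (lambda < mu), throughput = lambda = 57 per hour

57 per hour


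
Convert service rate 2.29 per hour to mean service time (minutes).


Mean service time = 60/mu = 60/2.29 = 26.2 minutes

26.2 minutes


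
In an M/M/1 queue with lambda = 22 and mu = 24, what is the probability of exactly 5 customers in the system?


rho = 22/24; P(n) = (1-rho)*rho^n = (1-22/24)*(22/24)^5 = 0.0539

0.0539


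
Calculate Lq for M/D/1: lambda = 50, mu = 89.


M/D/1: Lq = rho^2 / (2*(1-rho)) where rho = 50/89; Lq = 0.36

0.36


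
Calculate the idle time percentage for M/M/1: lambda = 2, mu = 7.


Idle fraction = (1 - rho) * 100 = (1 - 2/7) * 100 = 71.4%

71.4%


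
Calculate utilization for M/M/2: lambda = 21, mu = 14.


rho = lambda/(c*mu) = 21/(2*14) = 0.75

0.75


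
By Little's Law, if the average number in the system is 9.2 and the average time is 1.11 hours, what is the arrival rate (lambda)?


lambda = L / W = 9.2 / 1.11 = 8.29 per hour

8.29 per hour


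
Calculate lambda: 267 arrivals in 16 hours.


lambda = total arrivals / time = 267 / 16 = 16.69 per hour

16.69 per hour


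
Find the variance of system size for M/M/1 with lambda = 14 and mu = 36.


rho = 14/36; Var(N) = rho/(1-rho)^2 = 1.04

1.04


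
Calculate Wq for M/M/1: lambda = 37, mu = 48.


rho = 37/48; Wq = rho/(mu - lambda) = 0.0701 hours

0.0701 hours


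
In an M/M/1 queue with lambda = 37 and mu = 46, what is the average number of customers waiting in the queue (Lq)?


rho = 37/46; Lq = rho^2/(1-rho) = 3.31

3.31


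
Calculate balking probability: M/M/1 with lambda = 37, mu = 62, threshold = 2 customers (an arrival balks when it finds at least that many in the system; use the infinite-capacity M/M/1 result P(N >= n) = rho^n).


P(N >= 2) = rho^2 = (37/62)^2 = 0.3561

0.3561


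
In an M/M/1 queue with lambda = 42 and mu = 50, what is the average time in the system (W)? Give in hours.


W = 1/(mu - lambda) = 1/(50 - 42) = 0.125 hours

0.125 hours


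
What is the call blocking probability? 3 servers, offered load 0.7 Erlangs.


B(N,A) = (A^N/N!) / sum(A^k/k!, k=0..N) with N=3, A=0.7 = 0.0286

0.0286


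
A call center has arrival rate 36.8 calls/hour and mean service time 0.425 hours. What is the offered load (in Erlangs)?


Offered load a = lambda * E[S] = 36.8 * 0.425 = 15.64 Erlangs

15.64 Erlangs


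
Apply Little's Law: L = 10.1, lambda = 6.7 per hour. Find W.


W = L / lambda = 10.1 / 6.7 = 1.5075 hours

1.5075 hours


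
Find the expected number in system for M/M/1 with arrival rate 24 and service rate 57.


rho = 24/57; L = rho/(1-rho) = 0.73

0.73


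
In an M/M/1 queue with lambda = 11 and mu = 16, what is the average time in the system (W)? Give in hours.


W = 1/(mu - lambda) = 1/(16 - 11) = 0.2 hours

0.2 hours


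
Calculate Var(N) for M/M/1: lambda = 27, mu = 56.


rho = 27/56; Var(N) = rho/(1-rho)^2 = 1.8

1.8


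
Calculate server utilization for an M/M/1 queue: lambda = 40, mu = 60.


rho = lambda/mu = 40/60 = 0.6667

0.6667


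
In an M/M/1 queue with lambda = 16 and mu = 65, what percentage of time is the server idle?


Idle fraction = (1 - rho) * 100 = (1 - 16/65) * 100 = 75.4%

75.4%


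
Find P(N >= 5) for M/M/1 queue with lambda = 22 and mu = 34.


P(N >= 5) = rho^5 = (22/34)^5 = 0.1134

0.1134


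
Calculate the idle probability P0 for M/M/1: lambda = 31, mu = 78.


P0 = 1 - rho = 1 - 31/78 = 0.6026

0.6026


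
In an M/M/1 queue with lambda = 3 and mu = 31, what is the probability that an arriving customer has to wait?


P(wait) = rho = lambda/mu = 3/31 = 0.0968

0.0968


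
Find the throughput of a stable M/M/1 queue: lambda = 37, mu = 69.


For a stable queue (lambda < mu), throughput = lambda = 37 per hour

37 per hour


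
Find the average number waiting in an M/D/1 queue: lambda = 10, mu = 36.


M/D/1: Lq = rho^2 / (2*(1-rho)) where rho = 10/36; Lq = 0.05

0.05


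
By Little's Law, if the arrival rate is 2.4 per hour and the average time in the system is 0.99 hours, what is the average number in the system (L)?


L = lambda * W = 2.4 * 0.99 = 2.38

2.38


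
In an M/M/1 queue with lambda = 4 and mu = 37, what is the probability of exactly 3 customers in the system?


rho = 4/37; P(n) = (1-rho)*rho^n = (1-4/37)*(4/37)^3 = 0.0011

0.0011


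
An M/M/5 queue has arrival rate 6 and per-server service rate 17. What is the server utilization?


rho = lambda/(c*mu) = 6/(5*17) = 0.0706

0.0706


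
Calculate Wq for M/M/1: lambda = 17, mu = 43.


rho = 17/43; Wq = rho/(mu - lambda) = 0.0152 hours

0.0152 hours


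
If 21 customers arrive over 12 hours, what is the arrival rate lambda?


lambda = total arrivals / time = 21 / 12 = 1.75 per hour

1.75 per hour


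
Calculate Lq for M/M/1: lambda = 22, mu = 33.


rho = 22/33; Lq = rho^2/(1-rho) = 1.33

1.33


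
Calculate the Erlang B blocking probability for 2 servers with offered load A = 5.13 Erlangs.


B(N,A) = (A^N/N!) / sum(A^k/k!, k=0..N) with N=2, A=5.13 = 0.6822

0.6822


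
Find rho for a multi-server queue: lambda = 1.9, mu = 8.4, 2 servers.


rho = lambda / (c * mu) = 1.9 / (2 * 8.4) = 0.1131

0.1131


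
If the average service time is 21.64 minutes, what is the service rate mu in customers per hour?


mu = 60 / avg_service_time = 60 / 21.64 = 2.77 per hour

2.77 per hour


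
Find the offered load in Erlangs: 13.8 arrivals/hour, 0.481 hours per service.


Offered load a = lambda * E[S] = 13.8 * 0.481 = 6.64 Erlangs

6.64 Erlangs


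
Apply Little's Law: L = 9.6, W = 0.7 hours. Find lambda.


lambda = L / W = 9.6 / 0.7 = 13.71 per hour

13.71 per hour


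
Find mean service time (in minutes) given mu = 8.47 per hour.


Mean service time = 60/mu = 60/8.47 = 7.08 minutes

7.08 minutes


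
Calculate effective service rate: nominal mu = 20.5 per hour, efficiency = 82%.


Effective rate = mu * efficiency = 20.5 * 0.82 = 16.81 per hour

16.81 per hour


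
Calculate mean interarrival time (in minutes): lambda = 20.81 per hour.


Mean interarrival time = 60/lambda = 60/20.81 = 2.88 minutes

2.88 minutes


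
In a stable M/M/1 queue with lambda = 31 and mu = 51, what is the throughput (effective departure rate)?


For a stable queue (lambda < mu), throughput = lambda = 31 per hour

31 per hour


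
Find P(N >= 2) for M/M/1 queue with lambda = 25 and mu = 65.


P(N >= 2) = rho^2 = (25/65)^2 = 0.1479

0.1479


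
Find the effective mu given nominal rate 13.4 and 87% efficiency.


Effective rate = mu * efficiency = 13.4 * 0.87 = 11.66 per hour

11.66 per hour


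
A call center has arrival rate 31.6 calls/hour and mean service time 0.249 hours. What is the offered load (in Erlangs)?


Offered load a = lambda * E[S] = 31.6 * 0.249 = 7.87 Erlangs

7.87 Erlangs


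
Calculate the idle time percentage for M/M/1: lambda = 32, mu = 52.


Idle fraction = (1 - rho) * 100 = (1 - 32/52) * 100 = 38.5%

38.5%


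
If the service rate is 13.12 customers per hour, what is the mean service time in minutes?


Mean service time = 60/mu = 60/13.12 = 4.57 minutes

4.57 minutes


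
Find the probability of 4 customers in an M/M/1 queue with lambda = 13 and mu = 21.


rho = 13/21; P(n) = (1-rho)*rho^n = (1-13/21)*(13/21)^4 = 0.0559

0.0559


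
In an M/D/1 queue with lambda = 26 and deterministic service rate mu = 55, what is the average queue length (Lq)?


M/D/1: Lq = rho^2 / (2*(1-rho)) where rho = 26/55; Lq = 0.21

0.21


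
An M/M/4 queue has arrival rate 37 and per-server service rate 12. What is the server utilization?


rho = lambda/(c*mu) = 37/(4*12) = 0.7708

0.7708


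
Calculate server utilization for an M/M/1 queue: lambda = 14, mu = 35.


rho = lambda/mu = 14/35 = 0.4

0.4


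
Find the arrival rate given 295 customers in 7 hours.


lambda = total arrivals / time = 295 / 7 = 42.14 per hour

42.14 per hour


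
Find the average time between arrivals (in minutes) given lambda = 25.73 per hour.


Mean interarrival time = 60/lambda = 60/25.73 = 2.33 minutes

2.33 minutes


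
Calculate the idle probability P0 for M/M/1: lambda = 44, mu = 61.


P0 = 1 - rho = 1 - 44/61 = 0.2787

0.2787


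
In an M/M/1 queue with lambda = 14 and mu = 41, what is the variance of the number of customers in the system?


rho = 14/41; Var(N) = rho/(1-rho)^2 = 0.79

0.79


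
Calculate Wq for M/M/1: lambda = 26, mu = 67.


rho = 26/67; Wq = rho/(mu - lambda) = 0.0095 hours

0.0095 hours


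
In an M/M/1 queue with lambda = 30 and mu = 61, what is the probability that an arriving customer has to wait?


P(wait) = rho = lambda/mu = 30/61 = 0.4918

0.4918


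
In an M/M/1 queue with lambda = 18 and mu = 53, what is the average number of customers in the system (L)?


rho = 18/53; L = rho/(1-rho) = 0.51

0.51


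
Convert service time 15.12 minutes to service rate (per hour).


mu = 60 / avg_service_time = 60 / 15.12 = 3.97 per hour

3.97 per hour


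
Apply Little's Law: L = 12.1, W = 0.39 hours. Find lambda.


lambda = L / W = 12.1 / 0.39 = 31.03 per hour

31.03 per hour


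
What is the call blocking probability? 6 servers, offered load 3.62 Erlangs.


B(N,A) = (A^N/N!) / sum(A^k/k!, k=0..N) with N=6, A=3.62 = 0.0905

0.0905


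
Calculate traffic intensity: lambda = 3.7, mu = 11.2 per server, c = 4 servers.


rho = lambda / (c * mu) = 3.7 / (4 * 11.2) = 0.0826

0.0826


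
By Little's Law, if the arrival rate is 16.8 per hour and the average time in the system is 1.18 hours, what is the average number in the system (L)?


L = lambda * W = 16.8 * 1.18 = 19.82

19.82


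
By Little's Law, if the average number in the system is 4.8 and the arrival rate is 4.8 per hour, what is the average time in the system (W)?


W = L / lambda = 4.8 / 4.8 = 1.0 hours

1.0 hours


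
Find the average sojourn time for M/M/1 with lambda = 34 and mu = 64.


W = 1/(mu - lambda) = 1/(64 - 34) = 0.0333 hours

0.0333 hours


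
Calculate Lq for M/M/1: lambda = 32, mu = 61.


rho = 32/61; Lq = rho^2/(1-rho) = 0.58

0.58


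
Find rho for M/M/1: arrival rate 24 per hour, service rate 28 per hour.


rho = lambda/mu = 24/28 = 0.8571

0.8571


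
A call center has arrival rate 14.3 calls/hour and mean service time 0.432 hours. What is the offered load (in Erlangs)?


Offered load a = lambda * E[S] = 14.3 * 0.432 = 6.18 Erlangs

6.18 Erlangs


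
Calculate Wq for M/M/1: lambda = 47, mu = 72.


rho = 47/72; Wq = rho/(mu - lambda) = 0.0261 hours

0.0261 hours


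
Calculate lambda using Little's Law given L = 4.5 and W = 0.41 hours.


lambda = L / W = 4.5 / 0.41 = 10.98 per hour

10.98 per hour


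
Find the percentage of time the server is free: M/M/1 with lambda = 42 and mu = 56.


Idle fraction = (1 - rho) * 100 = (1 - 42/56) * 100 = 25.0%

25.0%


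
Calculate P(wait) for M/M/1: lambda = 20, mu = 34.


P(wait) = rho = lambda/mu = 20/34 = 0.5882

0.5882


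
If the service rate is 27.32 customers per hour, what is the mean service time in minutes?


Mean service time = 60/mu = 60/27.32 = 2.2 minutes

2.2 minutes


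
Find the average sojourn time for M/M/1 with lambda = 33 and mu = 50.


W = 1/(mu - lambda) = 1/(50 - 33) = 0.0588 hours

0.0588 hours


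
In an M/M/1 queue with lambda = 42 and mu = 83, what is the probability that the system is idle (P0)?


P0 = 1 - rho = 1 - 42/83 = 0.494

0.494


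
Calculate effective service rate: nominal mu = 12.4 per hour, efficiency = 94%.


Effective rate = mu * efficiency = 12.4 * 0.94 = 11.66 per hour

11.66 per hour


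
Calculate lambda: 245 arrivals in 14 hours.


lambda = total arrivals / time = 245 / 14 = 17.5 per hour

17.5 per hour


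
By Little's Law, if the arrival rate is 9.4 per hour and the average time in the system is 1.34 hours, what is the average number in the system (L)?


L = lambda * W = 9.4 * 1.34 = 12.6

12.6


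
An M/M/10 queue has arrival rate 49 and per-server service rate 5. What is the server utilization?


rho = lambda/(c*mu) = 49/(10*5) = 0.98

0.98


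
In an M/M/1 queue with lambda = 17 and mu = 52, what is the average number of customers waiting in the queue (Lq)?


rho = 17/52; Lq = rho^2/(1-rho) = 0.16

0.16


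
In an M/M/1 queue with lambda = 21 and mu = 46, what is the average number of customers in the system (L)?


rho = 21/46; L = rho/(1-rho) = 0.84

0.84


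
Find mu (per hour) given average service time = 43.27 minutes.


mu = 60 / avg_service_time = 60 / 43.27 = 1.39 per hour

1.39 per hour


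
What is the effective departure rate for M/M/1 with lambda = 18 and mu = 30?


For a stable queue (lambda < mu), throughput = lambda = 18 per hour

18 per hour


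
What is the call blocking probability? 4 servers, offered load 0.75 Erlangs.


B(N,A) = (A^N/N!) / sum(A^k/k!, k=0..N) with N=4, A=0.75 = 0.0062

0.0062


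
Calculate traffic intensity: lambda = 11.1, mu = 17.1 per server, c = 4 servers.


rho = lambda / (c * mu) = 11.1 / (4 * 17.1) = 0.1623

0.1623


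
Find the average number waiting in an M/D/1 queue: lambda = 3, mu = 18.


M/D/1: Lq = rho^2 / (2*(1-rho)) where rho = 3/18; Lq = 0.02

0.02


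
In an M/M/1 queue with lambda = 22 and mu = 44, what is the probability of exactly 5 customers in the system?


rho = 22/44; P(n) = (1-rho)*rho^n = (1-22/44)*(22/44)^5 = 0.0156

0.0156


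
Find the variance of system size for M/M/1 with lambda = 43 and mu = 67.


rho = 43/67; Var(N) = rho/(1-rho)^2 = 5.0

5.0


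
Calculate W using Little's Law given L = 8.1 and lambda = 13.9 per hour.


W = L / lambda = 8.1 / 13.9 = 0.5827 hours

0.5827 hours


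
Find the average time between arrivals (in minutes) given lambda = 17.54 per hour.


Mean interarrival time = 60/lambda = 60/17.54 = 3.42 minutes

3.42 minutes


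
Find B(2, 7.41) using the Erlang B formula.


B(N,A) = (A^N/N!) / sum(A^k/k!, k=0..N) with N=2, A=7.41 = 0.7655

0.7655


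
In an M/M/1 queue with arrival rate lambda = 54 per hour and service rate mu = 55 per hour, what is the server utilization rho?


rho = lambda/mu = 54/55 = 0.9818

0.9818
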